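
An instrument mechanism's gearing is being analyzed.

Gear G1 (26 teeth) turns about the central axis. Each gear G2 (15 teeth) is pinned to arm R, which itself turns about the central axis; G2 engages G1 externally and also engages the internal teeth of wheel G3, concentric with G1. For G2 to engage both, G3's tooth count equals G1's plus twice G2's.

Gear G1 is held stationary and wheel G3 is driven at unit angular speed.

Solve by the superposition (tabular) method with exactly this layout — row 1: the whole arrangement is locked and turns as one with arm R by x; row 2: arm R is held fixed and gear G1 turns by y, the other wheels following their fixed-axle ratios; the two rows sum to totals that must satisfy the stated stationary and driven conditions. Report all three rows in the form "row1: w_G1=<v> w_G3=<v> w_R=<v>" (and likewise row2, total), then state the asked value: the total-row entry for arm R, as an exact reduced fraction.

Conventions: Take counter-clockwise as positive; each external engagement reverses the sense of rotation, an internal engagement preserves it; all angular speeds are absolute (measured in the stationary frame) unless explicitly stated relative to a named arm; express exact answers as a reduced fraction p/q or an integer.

class = planetary set [G3 = 26+2·15 = 56; Willis about the carrier]
row 1: whole set turns with the arm by x
row 2: sun turns y, ring = −(26/56)·y, arm 0
boundary: total ω_sun = x + y = 0 and total ω_ring = x − (26/56)·y = 1  ⇒  y = -28/41, x = 28/41
row 2 ring = −(26/56)·(-28/41) = 13/41
totals (row 1 + row 2): sun 28/41 + (-28/41) = 0, ring 28/41 + 13/41 = 1, arm 28/41 + 0 = 28/41
asked cell (total, arm) = 28/41

row1: w_G1=28/41 w_G3=28/41 w_R=28/41
row2: w_G1=-28/41 w_G3=13/41 w_R=0
total: w_G1=0 w_G3=1 w_R=28/41
asked value: 28/41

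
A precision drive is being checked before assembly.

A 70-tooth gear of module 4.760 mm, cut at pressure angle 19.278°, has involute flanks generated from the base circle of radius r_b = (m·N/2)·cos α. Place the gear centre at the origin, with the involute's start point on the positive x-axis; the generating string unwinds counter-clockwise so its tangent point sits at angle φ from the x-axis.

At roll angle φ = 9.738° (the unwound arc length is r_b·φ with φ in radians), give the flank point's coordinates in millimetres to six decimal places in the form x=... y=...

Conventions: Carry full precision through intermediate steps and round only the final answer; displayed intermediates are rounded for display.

recognized (one wheel, involute flank): single-mesh tooth geometry, m = 4.760, N = 70
pitch radius r_p = m·N/2 = 4.760·70/2 = 166.600000
base radius r_b = r_p·cos α = 166.600000·cos 19.278° = 157.258370
roll angle φ = 9.738° = 0.16996016 rad
x = r_b·(cos φ + φ·sin φ) = 159.513312
y = r_b·(sin φ − φ·cos φ) = 0.256613

x=159.513312 y=0.256613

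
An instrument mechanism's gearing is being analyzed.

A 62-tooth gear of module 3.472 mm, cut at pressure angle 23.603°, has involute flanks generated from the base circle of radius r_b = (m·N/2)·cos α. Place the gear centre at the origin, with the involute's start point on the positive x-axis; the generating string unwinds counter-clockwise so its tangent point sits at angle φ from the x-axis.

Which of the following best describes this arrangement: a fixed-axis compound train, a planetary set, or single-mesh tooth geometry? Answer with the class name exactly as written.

topology: single-mesh involute geometry — m = 3.472, N = 62
classification: single-mesh tooth geometry

single-mesh tooth geometry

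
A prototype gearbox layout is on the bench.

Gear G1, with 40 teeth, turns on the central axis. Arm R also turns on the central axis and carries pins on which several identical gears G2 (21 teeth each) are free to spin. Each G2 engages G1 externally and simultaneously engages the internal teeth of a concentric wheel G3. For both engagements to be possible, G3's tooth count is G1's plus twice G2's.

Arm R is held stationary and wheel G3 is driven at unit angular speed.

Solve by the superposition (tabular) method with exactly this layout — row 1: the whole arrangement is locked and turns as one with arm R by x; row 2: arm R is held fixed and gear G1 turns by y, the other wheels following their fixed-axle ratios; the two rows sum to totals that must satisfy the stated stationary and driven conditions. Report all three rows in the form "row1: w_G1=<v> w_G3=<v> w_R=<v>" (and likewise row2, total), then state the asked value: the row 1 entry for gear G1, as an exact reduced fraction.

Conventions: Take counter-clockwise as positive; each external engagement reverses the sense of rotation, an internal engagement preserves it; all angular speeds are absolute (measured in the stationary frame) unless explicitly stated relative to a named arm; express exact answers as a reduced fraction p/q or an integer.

row1: w_G1=0 w_G3=0 w_R=0
row2: w_G1=-41/20 w_G3=1 w_R=0
total: w_G1=-41/20 w_G3=1 w_R=0
asked value: 0

planetary set (40T centre, 21T on arm, 82T internal) — Willis relation
row 1: whole set turns with the arm by x
superposition row 2 [arm held]: sun y, ring −(40/82)·y, arm 0
boundary: total ω_arm = x = 0 and total ω_ring = x − (40/82)·y = 1  ⇒  y = -41/20, x = 0
row 2 ring = −(40/82)·(-41/20) = 1
totals (row 1 + row 2): sun 0 + (-41/20) = -41/20, ring 0 + 1 = 1, arm 0 + 0 = 0
asked cell (row1, sun) = 0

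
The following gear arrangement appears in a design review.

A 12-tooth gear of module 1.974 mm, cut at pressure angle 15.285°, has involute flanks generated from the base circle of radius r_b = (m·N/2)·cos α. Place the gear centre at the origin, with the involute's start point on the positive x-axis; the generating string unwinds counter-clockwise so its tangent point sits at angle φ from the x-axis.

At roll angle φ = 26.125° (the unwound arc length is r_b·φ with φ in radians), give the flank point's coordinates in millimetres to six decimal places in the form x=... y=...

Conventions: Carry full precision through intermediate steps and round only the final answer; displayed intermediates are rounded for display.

recognized (one wheel, involute flank): single-mesh tooth geometry, m = 1.974, N = 12
pitch radius r_p = m·N/2 = 1.974·12/2 = 11.844000
base radius r_b = r_p·cos α = 11.844000·cos 15.285° = 11.425036
roll angle φ = 26.125° = 0.45596727 rad
x = r_b·(cos φ + φ·sin φ) = 12.551682
y = r_b·(sin φ − φ·cos φ) = 0.353575

x=12.551682 y=0.353575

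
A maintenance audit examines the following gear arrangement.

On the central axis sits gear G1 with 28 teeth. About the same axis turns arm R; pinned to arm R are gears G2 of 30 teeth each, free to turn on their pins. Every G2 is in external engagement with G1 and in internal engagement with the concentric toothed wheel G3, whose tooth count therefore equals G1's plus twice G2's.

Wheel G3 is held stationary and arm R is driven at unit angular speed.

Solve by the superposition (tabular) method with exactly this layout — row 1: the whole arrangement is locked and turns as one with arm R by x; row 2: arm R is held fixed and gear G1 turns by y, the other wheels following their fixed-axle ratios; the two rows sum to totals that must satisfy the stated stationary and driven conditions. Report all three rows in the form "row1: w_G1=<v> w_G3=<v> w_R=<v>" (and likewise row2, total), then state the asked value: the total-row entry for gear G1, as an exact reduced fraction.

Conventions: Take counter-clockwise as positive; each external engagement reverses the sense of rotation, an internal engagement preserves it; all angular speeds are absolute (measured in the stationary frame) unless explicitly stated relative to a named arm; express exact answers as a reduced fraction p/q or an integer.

planetary set (28T centre, 30T on arm, 88T internal) — Willis relation
row 1 — lock + rotate with arm: ω_sun = ω_ring = ω_arm = x
row 2 (arm held, sun turns y): ω_ring = −(28/88)·y, ω_arm = 0
boundary: total ω_ring = x − (28/88)·y = 0 and total ω_arm = x = 1  ⇒  y = 22/7, x = 1
row 2 ring = −(28/88)·22/7 = -1
totals (row 1 + row 2): sun 1 + 22/7 = 29/7, ring 1 + (-1) = 0, arm 1 + 0 = 1
asked cell (total, sun) = 29/7

row1: w_G1=1 w_G3=1 w_R=1
row2: w_G1=22/7 w_G3=-1 w_R=0
total: w_G1=29/7 w_G3=0 w_R=1
asked value: 29/7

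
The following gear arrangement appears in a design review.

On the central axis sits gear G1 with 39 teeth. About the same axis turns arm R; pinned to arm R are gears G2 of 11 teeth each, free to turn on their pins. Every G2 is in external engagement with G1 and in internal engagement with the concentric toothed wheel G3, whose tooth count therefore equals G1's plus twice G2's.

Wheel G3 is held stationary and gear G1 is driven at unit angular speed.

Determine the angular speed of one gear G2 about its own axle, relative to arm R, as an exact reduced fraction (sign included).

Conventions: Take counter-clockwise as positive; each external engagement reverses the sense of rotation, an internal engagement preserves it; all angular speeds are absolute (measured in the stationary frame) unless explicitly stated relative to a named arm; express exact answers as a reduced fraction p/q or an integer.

-2379/1100

class = planetary set [G3 = 39+2·11 = 61; Willis about the carrier]
ring teeth: 39 + 2·11 = 61
39(ω_sun−ω_arm) = −61(ω_ring−ω_arm),  ω_ring = 0, ω_sun = 1
39(1−ω_arm) = −61(0−ω_arm)  ⇒  100·ω_arm = 39  ⇒  ω_arm = 39/100
sun–planet mesh: 39·(1−39/100) = −11·(ω_p−ω_arm)  ⇒  ω_p−ω_arm = -2379/1100
exact speed ratio = -2379/1100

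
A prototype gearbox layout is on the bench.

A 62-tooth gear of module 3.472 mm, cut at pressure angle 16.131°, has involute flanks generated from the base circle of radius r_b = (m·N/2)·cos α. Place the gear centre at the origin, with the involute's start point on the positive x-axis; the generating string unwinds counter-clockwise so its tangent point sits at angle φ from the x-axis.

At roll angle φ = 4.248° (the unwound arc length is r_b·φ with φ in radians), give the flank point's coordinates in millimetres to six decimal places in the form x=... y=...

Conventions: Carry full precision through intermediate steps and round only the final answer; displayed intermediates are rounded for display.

single-mesh involute tooth geometry (62T wheel at module 3.472)
pitch radius r_p = m·N/2 = 3.472·62/2 = 107.632000
base radius r_b = r_p·cos α = 107.632000·cos 16.131° = 103.394418
roll angle φ = 4.248° = 0.07414159 rad
x = r_b·(cos φ + φ·sin φ) = 103.678205
y = r_b·(sin φ − φ·cos φ) = 0.014039

x=103.678205 y=0.014039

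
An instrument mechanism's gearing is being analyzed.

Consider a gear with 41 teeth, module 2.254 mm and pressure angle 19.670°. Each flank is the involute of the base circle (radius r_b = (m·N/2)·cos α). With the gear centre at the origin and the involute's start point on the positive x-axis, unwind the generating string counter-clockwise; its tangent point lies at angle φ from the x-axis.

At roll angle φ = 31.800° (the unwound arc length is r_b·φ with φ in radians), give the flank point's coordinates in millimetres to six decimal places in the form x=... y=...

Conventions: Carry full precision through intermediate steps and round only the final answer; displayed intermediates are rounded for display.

x=49.704899 y=2.404089

topology: single-mesh involute geometry — m = 2.254, N = 41
pitch radius r_p = m·N/2 = 2.254·41/2 = 46.207000
base radius r_b = r_p·cos α = 46.207000·cos 19.670° = 43.510679
roll angle φ = 31.800° = 0.55501470 rad
x = r_b·(cos φ + φ·sin φ) = 49.704899
y = r_b·(sin φ − φ·cos φ) = 2.404089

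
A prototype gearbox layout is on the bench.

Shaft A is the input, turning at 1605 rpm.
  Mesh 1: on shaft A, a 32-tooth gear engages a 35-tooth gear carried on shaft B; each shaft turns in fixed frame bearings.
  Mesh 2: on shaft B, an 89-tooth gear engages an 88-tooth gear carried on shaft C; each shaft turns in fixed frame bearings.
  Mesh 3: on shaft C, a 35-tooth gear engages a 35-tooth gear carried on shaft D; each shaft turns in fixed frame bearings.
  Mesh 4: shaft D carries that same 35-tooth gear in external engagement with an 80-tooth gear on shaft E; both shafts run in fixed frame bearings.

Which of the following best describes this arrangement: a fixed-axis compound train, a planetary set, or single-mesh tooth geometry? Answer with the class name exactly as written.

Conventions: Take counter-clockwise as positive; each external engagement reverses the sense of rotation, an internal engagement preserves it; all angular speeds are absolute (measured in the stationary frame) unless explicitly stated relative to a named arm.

4-mesh fixed-axis compound train (all bearings frame-fixed)
classification: fixed-axis compound train

fixed-axis compound train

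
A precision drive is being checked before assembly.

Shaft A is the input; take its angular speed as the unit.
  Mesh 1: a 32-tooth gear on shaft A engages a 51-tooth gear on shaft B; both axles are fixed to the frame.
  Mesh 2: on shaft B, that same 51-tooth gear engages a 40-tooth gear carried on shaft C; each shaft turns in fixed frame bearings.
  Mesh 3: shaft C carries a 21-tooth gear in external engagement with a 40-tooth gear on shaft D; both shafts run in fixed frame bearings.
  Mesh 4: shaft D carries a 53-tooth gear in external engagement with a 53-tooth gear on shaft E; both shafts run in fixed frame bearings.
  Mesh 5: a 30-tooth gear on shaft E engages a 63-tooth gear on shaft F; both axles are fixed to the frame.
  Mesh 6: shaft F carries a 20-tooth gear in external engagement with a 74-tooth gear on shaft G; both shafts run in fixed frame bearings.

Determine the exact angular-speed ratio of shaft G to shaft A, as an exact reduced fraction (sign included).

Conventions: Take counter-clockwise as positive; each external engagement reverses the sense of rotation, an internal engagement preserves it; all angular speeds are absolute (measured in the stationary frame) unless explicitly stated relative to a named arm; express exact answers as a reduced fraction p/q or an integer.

class = fixed-axis compound train [6 meshes; 6 ratios multiply, 6 sense flips]
mesh 1 [32T→51T]: running ratio 32/51, sense −
mesh 2 [51T→40T]: running ratio 4/5, sense +
mesh 3 [21T→40T]: running ratio 21/50, sense −
mesh 4 [53T→53T]: running ratio 21/50, sense +
mesh 5 [30T→63T]: running ratio 1/5, sense −
mesh 6 [20T→74T]: running ratio 2/37, sense +
ω_out/ω_in = 2/37

2/37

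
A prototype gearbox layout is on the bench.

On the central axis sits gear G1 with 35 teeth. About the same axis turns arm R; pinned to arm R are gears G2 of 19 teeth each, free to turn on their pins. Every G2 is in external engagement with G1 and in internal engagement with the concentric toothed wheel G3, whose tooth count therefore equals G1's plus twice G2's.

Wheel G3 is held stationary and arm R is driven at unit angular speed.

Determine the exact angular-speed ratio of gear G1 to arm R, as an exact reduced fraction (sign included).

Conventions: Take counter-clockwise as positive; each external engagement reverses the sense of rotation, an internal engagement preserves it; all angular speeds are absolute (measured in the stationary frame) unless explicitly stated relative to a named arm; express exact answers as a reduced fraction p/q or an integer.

recognized (axles ride arm R): planetary set, 35/19/73 teeth
ring teeth: 35 + 2·19 = 73
35(ω_sun−ω_arm) = −73(ω_ring−ω_arm),  ω_ring = 0, ω_arm = 1
ω_sun = 1 − (73/35)(0−1) = 108/35
ω_out/ω_in = 108/35

108/35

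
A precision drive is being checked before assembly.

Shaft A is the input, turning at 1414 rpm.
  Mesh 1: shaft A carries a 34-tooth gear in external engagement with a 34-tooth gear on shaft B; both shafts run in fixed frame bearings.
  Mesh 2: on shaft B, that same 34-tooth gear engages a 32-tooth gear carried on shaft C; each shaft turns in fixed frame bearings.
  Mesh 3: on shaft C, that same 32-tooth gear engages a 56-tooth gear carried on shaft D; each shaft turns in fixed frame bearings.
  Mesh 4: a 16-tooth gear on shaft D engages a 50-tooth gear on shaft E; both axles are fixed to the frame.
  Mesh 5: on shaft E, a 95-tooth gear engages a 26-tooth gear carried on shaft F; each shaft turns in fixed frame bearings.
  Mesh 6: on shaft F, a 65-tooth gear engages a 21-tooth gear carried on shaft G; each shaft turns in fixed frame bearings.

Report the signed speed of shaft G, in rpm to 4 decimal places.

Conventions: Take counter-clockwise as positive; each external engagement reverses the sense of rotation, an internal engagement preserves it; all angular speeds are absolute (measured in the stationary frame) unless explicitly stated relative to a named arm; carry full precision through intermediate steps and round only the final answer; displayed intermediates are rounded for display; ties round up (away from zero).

6-mesh fixed-axis compound train (all bearings frame-fixed)
mesh 1 [34T→34T]: ω = 1414.0000×34/34 = 1414.0000 rpm, sense flips to −
mesh 2 [34T→32T]: ω = 1414.0000×34/32 = 1502.3750 rpm, sense flips to +
mesh 3 [32T→56T]: ω = 1502.3750×32/56 = 858.5000 rpm, sense flips to −
mesh 4 [16T→50T]: ω = 858.5000×16/50 = 274.7200 rpm, sense flips to +
mesh 5 [95T→26T]: ω = 274.7200×95/26 = 1003.7846 rpm, sense flips to −
mesh 6 [65T→21T]: ω = 1003.7846×65/21 = 3106.9524 rpm, sense flips to +
signed output speed = +3106.9524 rpm

+3106.9524 rpm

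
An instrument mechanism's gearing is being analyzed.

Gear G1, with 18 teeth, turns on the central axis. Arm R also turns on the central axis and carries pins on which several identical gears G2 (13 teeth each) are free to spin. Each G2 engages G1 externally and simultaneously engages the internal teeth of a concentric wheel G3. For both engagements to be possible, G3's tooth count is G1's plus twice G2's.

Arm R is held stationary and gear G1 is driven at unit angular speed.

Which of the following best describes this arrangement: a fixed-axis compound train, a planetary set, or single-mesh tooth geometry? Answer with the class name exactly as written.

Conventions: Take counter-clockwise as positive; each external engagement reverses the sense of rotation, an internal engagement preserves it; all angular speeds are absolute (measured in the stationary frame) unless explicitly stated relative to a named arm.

class = planetary set [G3 = 18+2·13 = 44; Willis about the carrier]
classification: planetary set

planetary set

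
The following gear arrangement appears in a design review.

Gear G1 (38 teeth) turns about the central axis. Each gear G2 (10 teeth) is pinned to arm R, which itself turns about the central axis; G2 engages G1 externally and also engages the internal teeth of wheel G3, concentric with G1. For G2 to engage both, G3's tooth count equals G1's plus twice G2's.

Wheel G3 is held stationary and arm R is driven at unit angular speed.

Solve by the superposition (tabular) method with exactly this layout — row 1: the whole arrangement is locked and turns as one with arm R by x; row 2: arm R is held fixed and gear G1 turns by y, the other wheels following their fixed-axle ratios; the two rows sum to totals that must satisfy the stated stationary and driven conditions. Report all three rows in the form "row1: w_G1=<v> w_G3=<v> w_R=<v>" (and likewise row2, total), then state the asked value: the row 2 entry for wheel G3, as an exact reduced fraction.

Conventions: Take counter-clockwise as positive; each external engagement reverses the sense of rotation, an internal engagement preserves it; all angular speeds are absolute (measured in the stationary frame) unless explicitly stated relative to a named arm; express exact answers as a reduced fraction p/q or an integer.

row1: w_G1=1 w_G3=1 w_R=1
row2: w_G1=29/19 w_G3=-1 w_R=0
total: w_G1=48/19 w_G3=0 w_R=1
asked value: -1

topology: planetary set — G1 38T / G2 10T / G3 58T, arm = carrier (Willis)
row 1 (train locked, turned with arm): all members turn x
row 2 (arm held, sun turns y): ω_ring = −(38/58)·y, ω_arm = 0
boundary: total ω_ring = x − (38/58)·y = 0 and total ω_arm = x = 1  ⇒  y = 29/19, x = 1
row 2 ring = −(38/58)·29/19 = -1
totals (row 1 + row 2): sun 1 + 29/19 = 48/19, ring 1 + (-1) = 0, arm 1 + 0 = 1
asked cell (row2, ring) = -1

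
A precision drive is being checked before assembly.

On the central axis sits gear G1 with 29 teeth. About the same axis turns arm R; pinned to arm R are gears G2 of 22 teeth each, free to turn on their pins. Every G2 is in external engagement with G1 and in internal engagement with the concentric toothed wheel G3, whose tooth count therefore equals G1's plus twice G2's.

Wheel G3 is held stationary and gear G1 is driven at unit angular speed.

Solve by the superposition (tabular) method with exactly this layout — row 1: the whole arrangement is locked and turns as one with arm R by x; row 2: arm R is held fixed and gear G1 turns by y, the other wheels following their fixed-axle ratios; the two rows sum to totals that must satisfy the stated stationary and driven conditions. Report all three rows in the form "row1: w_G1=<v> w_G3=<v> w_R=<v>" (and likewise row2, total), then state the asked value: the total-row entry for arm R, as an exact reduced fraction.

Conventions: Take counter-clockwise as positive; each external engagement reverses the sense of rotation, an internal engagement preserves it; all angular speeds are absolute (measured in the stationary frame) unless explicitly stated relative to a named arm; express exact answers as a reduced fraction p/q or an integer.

row1: w_G1=29/102 w_G3=29/102 w_R=29/102
row2: w_G1=73/102 w_G3=-29/102 w_R=0
total: w_G1=1 w_G3=0 w_R=29/102
asked value: 29/102

planetary set (29T centre, 22T on arm, 73T internal) — Willis relation
superposition row 1 [locked train]: every member turns x
superposition row 2 [arm held]: sun y, ring −(29/73)·y, arm 0
boundary: total ω_ring = x − (29/73)·y = 0 and total ω_sun = x + y = 1  ⇒  y = 73/102, x = 29/102
row 2 ring = −(29/73)·73/102 = -29/102
totals (row 1 + row 2): sun 29/102 + 73/102 = 1, ring 29/102 + (-29/102) = 0, arm 29/102 + 0 = 29/102
asked cell (total, arm) = 29/102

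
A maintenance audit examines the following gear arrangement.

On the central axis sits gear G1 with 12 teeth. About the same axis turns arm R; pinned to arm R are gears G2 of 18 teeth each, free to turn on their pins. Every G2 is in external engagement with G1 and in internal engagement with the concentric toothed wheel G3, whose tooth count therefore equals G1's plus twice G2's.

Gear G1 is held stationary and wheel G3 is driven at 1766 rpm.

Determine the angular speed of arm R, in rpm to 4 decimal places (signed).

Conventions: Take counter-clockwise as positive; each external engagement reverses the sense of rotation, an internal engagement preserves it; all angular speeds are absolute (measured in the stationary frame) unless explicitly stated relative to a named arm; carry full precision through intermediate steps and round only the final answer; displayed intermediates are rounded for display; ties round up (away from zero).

+1412.8000 rpm

class = planetary set [G3 = 12+2·18 = 48; Willis about the carrier]
normalise by the input: solve with ω_ring = 1, then scale by 1766 rpm
ring teeth: 12 + 2·18 = 48
12(ω_sun−ω_arm) = −48(ω_ring−ω_arm),  ω_sun = 0, ω_ring = 1
12(0−ω_arm) = −48(1−ω_arm)  ⇒  60·ω_arm = 48  ⇒  ω_arm = 4/5
scale: ω_arm = 4/5 × 1766 rpm = +1412.8000 rpm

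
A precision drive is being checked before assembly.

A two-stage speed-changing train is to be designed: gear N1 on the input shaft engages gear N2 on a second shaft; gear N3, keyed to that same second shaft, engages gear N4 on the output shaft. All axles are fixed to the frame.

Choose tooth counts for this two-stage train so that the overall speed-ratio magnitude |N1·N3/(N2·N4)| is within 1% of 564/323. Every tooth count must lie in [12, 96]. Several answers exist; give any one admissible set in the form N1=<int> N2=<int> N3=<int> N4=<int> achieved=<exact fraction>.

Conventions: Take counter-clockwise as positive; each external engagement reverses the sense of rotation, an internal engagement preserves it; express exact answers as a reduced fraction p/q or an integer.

topology: fixed-axis compound train — 2 stages, target 564/323
target = 564/323 in lowest terms: an exact hit needs N1·N3 = k·564 and N2·N4 = k·323 for one integer k, every count in [12, 96]; additionally prefer no 1:1 stage (N1 ≠ N2, N3 ≠ N4)
k = 1: N1·N3 = 564 = 12·47, N2·N4 = 323 = 17·19
achieved = 12·47/(17·19) = 564/323; |achieved − target| = 0 ≤ 141/8075 ✓

N1=12 N2=17 N3=47 N4=19 achieved=564/323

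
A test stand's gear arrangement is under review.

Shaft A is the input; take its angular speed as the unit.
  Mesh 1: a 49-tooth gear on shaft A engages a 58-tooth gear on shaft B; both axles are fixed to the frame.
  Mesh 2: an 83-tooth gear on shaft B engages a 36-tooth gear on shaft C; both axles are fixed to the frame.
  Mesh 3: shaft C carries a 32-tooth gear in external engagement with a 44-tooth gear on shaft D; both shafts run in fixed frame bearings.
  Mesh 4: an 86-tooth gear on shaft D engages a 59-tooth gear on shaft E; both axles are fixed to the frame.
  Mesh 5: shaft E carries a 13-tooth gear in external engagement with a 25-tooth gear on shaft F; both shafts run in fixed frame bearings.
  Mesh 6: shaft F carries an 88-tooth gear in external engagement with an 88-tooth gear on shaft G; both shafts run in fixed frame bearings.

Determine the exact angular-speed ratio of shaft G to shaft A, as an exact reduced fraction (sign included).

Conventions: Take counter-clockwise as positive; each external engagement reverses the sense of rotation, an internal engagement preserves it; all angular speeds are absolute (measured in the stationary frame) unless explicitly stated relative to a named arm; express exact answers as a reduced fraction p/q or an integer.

4546906/4234725

class = fixed-axis compound train [6 meshes; 6 ratios multiply, 6 sense flips]
mesh 1 [49T→58T]: running ratio 49/58, sense −
mesh 2 [83T→36T]: running ratio 4067/2088, sense +
mesh 3 [32T→44T]: running ratio 4067/2871, sense −
mesh 4 [86T→59T]: running ratio 349762/169389, sense +
mesh 5 [13T→25T]: running ratio 4546906/4234725, sense −
mesh 6 [88T→88T]: running ratio 4546906/4234725, sense +
ω_out/ω_in = 4546906/4234725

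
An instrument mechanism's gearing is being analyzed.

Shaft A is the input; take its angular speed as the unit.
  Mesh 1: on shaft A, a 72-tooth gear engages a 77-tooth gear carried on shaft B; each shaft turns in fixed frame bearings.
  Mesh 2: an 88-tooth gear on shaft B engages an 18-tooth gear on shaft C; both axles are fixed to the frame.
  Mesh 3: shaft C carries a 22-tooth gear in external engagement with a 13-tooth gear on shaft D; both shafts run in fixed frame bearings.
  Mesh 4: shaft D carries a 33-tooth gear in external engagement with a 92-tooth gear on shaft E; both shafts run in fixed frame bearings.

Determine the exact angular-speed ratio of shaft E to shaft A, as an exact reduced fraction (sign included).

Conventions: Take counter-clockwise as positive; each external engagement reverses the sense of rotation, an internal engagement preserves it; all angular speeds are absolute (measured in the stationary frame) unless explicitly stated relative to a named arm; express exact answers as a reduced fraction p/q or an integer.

class = fixed-axis compound train [4 meshes; 4 ratios multiply, 4 sense flips]
mesh 1 [72T→77T]: running ratio 72/77, sense −
mesh 2 [88T→18T]: running ratio 32/7, sense +
mesh 3 [22T→13T]: running ratio 704/91, sense −
mesh 4 [33T→92T]: running ratio 5808/2093, sense +
ω_out/ω_in = 5808/2093

5808/2093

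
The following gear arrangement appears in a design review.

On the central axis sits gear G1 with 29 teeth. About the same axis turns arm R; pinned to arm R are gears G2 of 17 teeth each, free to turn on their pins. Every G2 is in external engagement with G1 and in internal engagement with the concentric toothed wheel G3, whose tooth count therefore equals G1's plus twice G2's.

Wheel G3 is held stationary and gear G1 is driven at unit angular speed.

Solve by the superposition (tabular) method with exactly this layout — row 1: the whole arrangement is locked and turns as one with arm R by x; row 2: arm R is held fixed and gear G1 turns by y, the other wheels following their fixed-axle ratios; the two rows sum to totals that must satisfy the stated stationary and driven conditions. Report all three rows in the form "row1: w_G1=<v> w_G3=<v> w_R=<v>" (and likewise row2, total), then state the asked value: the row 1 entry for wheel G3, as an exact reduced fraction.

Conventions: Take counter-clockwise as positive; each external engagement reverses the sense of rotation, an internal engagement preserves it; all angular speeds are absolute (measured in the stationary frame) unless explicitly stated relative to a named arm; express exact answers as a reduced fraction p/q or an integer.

row1: w_G1=29/92 w_G3=29/92 w_R=29/92
row2: w_G1=63/92 w_G3=-29/92 w_R=0
total: w_G1=1 w_G3=0 w_R=29/92
asked value: 29/92

planetary set (29T centre, 17T on arm, 63T internal) — Willis relation
superposition row 1 [locked train]: every member turns x
row 2 — arm fixed, fixed-axis ratios: sun y, ring −(29/63)·y, arm 0
boundary: total ω_ring = x − (29/63)·y = 0 and total ω_sun = x + y = 1  ⇒  y = 63/92, x = 29/92
row 2 ring = −(29/63)·63/92 = -29/92
totals (row 1 + row 2): sun 29/92 + 63/92 = 1, ring 29/92 + (-29/92) = 0, arm 29/92 + 0 = 29/92
asked cell (row1, ring) = 29/92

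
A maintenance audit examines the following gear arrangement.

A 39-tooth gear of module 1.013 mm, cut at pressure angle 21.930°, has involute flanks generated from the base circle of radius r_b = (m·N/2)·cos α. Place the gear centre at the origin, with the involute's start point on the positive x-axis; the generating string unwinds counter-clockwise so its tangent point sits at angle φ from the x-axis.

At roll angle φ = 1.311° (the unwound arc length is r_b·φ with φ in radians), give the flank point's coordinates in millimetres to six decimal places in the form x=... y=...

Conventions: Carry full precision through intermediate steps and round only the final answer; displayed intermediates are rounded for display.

recognized (one wheel, involute flank): single-mesh tooth geometry, m = 1.013, N = 39
pitch radius r_p = m·N/2 = 1.013·39/2 = 19.753500
base radius r_b = r_p·cos α = 19.753500·cos 21.930° = 18.324153
roll angle φ = 1.311° = 0.02288127 rad
x = r_b·(cos φ + φ·sin φ) = 18.328949
y = r_b·(sin φ − φ·cos φ) = 0.000073

x=18.328949 y=0.000073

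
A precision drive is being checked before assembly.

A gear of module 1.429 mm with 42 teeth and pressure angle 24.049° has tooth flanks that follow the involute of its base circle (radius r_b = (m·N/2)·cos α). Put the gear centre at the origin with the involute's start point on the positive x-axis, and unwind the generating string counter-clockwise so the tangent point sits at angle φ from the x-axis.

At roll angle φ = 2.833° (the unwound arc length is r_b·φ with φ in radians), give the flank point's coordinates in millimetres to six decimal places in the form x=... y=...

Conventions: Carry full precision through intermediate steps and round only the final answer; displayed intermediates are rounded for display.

topology: single-mesh involute geometry — m = 1.429, N = 42
pitch radius r_p = m·N/2 = 1.429·42/2 = 30.009000
base radius r_b = r_p·cos α = 30.009000·cos 24.049° = 27.404137
roll angle φ = 2.833° = 0.04944518 rad
x = r_b·(cos φ + φ·sin φ) = 27.437616
y = r_b·(sin φ − φ·cos φ) = 0.001104

x=27.437616 y=0.001104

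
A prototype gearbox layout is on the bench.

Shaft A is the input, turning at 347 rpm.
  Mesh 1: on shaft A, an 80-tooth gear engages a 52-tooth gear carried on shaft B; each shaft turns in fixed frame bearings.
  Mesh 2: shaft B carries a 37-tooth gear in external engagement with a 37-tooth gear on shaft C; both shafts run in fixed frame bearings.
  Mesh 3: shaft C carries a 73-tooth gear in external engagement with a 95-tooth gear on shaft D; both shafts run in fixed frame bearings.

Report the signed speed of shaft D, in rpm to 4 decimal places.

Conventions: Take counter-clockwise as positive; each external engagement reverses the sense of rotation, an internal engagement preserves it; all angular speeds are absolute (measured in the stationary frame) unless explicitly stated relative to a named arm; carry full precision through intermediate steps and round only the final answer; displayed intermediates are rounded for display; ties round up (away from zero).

-410.2186 rpm

recognized (4 fixed axles, 3 meshes): fixed-axis compound train
mesh 1 [80T→52T]: ω = 347.0000×80/52 = 533.8462 rpm, sense flips to −
mesh 2 [37T→37T]: ω = 533.8462×37/37 = 533.8462 rpm, sense flips to +
mesh 3 [73T→95T]: ω = 533.8462×73/95 = 410.2186 rpm, sense flips to −
signed output speed = -410.2186 rpm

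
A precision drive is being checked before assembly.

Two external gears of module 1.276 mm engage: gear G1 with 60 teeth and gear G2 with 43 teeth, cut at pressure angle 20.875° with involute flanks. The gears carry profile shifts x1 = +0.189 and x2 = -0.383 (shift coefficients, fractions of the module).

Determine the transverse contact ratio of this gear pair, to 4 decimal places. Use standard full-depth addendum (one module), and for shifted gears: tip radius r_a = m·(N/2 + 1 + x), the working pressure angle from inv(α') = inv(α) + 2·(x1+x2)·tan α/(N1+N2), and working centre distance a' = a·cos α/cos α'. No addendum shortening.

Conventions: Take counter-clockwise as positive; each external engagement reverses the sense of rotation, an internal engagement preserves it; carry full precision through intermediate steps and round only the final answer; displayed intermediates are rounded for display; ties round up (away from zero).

topology: single-mesh involute geometry — m = 1.276, 60T/43T pair
base radii: r_b1 = 35.767302, r_b2 = 25.633233
tip radii: r_a1 = 39.797164, r_a2 = 28.221292
inv(α') = inv(20.875°) + 2·(+0.189-0.383)·tan α/(60+43) = 0.01558892  ⇒  α' = 20.29142°
a' = a·cos α / cos α' = 65.7140·cos 20.875°/cos 20.29142° = 65.463121
action lengths: √(r_a1²−r_b1²) = 17.450339, √(r_a2²−r_b2²) = 11.805874
base pitch p_b = π·m·cos α = 3.745543
CR = (17.450339 + 11.805874 − 65.463121·sin 20.29142°)/3.745543 = 1.749790
contact ratio ≈ 1.7498

1.7498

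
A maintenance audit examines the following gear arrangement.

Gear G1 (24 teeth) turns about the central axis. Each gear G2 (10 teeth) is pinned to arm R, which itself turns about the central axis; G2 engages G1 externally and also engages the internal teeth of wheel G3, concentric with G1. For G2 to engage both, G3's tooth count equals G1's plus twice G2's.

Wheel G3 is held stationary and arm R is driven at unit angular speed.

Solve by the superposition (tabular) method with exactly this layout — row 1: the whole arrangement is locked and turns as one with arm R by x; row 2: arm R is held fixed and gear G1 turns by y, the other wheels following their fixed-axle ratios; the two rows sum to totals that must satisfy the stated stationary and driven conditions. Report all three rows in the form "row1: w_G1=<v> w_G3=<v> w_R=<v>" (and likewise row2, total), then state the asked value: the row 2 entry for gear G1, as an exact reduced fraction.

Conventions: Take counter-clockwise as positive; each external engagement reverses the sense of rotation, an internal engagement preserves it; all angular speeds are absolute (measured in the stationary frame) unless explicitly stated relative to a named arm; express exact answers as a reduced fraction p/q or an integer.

row1: w_G1=1 w_G3=1 w_R=1
row2: w_G1=11/6 w_G3=-1 w_R=0
total: w_G1=17/6 w_G3=0 w_R=1
asked value: 11/6

planetary set (24T centre, 10T on arm, 44T internal) — Willis relation
row 1 — lock + rotate with arm: ω_sun = ω_ring = ω_arm = x
row 2 (arm held, sun turns y): ω_ring = −(24/44)·y, ω_arm = 0
boundary: total ω_ring = x − (24/44)·y = 0 and total ω_arm = x = 1  ⇒  y = 11/6, x = 1
row 2 ring = −(24/44)·11/6 = -1
totals (row 1 + row 2): sun 1 + 11/6 = 17/6, ring 1 + (-1) = 0, arm 1 + 0 = 1
asked cell (row2, sun) = 11/6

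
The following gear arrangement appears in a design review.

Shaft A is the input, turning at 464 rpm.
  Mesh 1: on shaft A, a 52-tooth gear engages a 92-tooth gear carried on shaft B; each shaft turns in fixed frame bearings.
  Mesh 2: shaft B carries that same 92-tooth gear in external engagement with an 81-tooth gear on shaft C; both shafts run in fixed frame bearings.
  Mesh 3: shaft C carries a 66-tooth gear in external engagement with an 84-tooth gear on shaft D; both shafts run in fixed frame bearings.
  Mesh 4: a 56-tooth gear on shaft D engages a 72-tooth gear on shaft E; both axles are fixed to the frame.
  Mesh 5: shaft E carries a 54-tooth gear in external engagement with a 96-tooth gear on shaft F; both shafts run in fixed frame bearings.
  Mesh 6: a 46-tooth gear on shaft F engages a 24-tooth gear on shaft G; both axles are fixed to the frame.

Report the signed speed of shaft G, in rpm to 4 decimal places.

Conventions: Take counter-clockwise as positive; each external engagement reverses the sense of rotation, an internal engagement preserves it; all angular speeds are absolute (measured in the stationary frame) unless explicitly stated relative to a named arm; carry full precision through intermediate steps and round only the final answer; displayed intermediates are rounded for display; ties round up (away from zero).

+196.2572 rpm

recognized (7 fixed axles, 6 meshes): fixed-axis compound train
mesh 1 [52T→92T]: ω = 464.0000×52/92 = 262.2609 rpm, sense flips to −
mesh 2 [92T→81T]: ω = 262.2609×92/81 = 297.8765 rpm, sense flips to +
mesh 3 [66T→84T]: ω = 297.8765×66/84 = 234.0459 rpm, sense flips to −
mesh 4 [56T→72T]: ω = 234.0459×56/72 = 182.0357 rpm, sense flips to +
mesh 5 [54T→96T]: ω = 182.0357×54/96 = 102.3951 rpm, sense flips to −
mesh 6 [46T→24T]: ω = 102.3951×46/24 = 196.2572 rpm, sense flips to +
signed output speed = +196.2572 rpm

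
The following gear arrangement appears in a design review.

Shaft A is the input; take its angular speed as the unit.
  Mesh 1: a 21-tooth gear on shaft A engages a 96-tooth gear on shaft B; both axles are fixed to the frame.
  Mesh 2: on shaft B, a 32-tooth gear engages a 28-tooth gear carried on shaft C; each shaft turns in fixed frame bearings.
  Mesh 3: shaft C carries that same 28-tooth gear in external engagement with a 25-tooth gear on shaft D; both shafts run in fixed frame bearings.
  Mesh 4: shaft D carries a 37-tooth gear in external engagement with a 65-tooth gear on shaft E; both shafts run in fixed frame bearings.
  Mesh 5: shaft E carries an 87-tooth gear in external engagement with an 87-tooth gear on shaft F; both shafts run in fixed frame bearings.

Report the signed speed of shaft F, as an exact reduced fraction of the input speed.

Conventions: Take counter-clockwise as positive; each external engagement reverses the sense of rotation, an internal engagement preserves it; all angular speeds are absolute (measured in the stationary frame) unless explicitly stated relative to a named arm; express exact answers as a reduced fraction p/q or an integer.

-259/1625

5-mesh fixed-axis compound train (all bearings frame-fixed)
mesh 1 [21T→96T]: |ω|/ω_in = 1×21/96 = 7/32, sense flips to −
mesh 2 [32T→28T]: |ω|/ω_in = (7/32)×32/28 = 1/4, sense flips to +
mesh 3 [28T→25T]: |ω|/ω_in = (1/4)×28/25 = 7/25, sense flips to −
mesh 4 [37T→65T]: |ω|/ω_in = (7/25)×37/65 = 259/1625, sense flips to +
mesh 5 [87T→87T]: |ω|/ω_in = (259/1625)×87/87 = 259/1625, sense flips to −
signed output speed (× input speed) = -259/1625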